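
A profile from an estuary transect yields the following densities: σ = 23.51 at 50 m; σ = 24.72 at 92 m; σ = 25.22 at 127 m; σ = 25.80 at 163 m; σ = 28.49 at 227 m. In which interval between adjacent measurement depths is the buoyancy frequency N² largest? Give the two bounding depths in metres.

Compute the density gradient over each adjacent pair:
  50–92 m: Δρ/Δz = 1.21/42 = 0.029 kg m⁻⁴
  92–127 m: Δρ/Δz = 0.50/35 = 0.014 kg m⁻⁴
  127–163 m: Δρ/Δz = 0.58/36 = 0.016 kg m⁻⁴
  163–227 m: Δρ/Δz = 2.69/64 = 0.042 kg m⁻⁴
The largest gradient is in the 163–227 m interval — the pycnocline.

163–227 m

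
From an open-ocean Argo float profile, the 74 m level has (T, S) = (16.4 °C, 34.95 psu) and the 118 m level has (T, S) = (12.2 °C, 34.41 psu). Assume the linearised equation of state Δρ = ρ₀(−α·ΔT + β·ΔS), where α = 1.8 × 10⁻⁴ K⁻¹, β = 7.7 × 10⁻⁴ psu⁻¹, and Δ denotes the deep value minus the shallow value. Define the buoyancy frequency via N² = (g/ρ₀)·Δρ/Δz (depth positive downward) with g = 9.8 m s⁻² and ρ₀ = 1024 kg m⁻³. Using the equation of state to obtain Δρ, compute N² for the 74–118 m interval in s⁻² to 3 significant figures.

7.58 × 10⁻⁵ s⁻²

ΔT = -4.2 K, ΔS = -0.54 psu (deep − shallow).
Δρ/ρ₀ = −αΔT + βΔS = 7.56 × 10⁻⁴ − 4.158 × 10⁻⁴ = 3.402 × 10⁻⁴, so Δρ ≈ 0.3484 kg m⁻³.
N² = (g/ρ₀)·Δρ/Δz = g·(Δρ/ρ₀)/Δz = 9.8 × 3.402 × 10⁻⁴ / 44 = 7.5772 × 10⁻⁵ s⁻² ≈ 7.58 × 10⁻⁵ s⁻².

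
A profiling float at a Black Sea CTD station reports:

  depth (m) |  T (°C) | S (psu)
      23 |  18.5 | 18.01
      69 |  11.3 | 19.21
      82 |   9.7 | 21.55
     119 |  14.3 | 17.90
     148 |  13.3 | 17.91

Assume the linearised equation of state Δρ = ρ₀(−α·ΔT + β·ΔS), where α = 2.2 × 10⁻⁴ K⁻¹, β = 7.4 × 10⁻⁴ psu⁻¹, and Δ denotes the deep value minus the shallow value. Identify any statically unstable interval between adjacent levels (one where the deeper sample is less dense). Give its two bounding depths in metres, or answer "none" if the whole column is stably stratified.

Evaluate Δρ/ρ₀ = −αΔT + βΔS across each adjacent pair:
  23–69 m: −αΔT+βΔS = −(2.2 × 10⁻⁴)(-7.2)+(7.4 × 10⁻⁴)(+1.20) = 2.5 × 10⁻³ → stable
  69–82 m: −αΔT+βΔS = −(2.2 × 10⁻⁴)(-1.6)+(7.4 × 10⁻⁴)(+2.34) = 2.1 × 10⁻³ → stable
  82–119 m: −αΔT+βΔS = −(2.2 × 10⁻⁴)(+4.6)+(7.4 × 10⁻⁴)(-3.65) = -3.7 × 10⁻³ → UNSTABLE
  119–148 m: −αΔT+βΔS = −(2.2 × 10⁻⁴)(-1.0)+(7.4 × 10⁻⁴)(+0.01) = 2.3 × 10⁻⁴ → stable
The 82–119 m interval has Δρ < 0: lighter water underlies denser water.

82–119 m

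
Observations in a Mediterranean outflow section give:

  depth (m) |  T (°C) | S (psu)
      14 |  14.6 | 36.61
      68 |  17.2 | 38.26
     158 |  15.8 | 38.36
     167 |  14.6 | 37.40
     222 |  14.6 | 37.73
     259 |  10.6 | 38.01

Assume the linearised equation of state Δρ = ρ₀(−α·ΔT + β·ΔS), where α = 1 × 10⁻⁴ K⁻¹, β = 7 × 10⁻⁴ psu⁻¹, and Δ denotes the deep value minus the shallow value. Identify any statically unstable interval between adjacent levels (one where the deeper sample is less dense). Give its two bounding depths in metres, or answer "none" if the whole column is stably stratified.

Evaluate Δρ/ρ₀ = −αΔT + βΔS across each adjacent pair:
  14–68 m: −αΔT+βΔS = −(1 × 10⁻⁴)(+2.6)+(7 × 10⁻⁴)(+1.65) = 8.9 × 10⁻⁴ → stable
  68–158 m: −αΔT+βΔS = −(1 × 10⁻⁴)(-1.4)+(7 × 10⁻⁴)(+0.10) = 2.1 × 10⁻⁴ → stable
  158–167 m: −αΔT+βΔS = −(1 × 10⁻⁴)(-1.2)+(7 × 10⁻⁴)(-0.96) = -5.5 × 10⁻⁴ → UNSTABLE
  167–222 m: −αΔT+βΔS = −(1 × 10⁻⁴)(+0.0)+(7 × 10⁻⁴)(+0.33) = 2.3 × 10⁻⁴ → stable
  222–259 m: −αΔT+βΔS = −(1 × 10⁻⁴)(-4.0)+(7 × 10⁻⁴)(+0.28) = 6.0 × 10⁻⁴ → stable
The 158–167 m interval has Δρ < 0: lighter water underlies denser water.

158–167 m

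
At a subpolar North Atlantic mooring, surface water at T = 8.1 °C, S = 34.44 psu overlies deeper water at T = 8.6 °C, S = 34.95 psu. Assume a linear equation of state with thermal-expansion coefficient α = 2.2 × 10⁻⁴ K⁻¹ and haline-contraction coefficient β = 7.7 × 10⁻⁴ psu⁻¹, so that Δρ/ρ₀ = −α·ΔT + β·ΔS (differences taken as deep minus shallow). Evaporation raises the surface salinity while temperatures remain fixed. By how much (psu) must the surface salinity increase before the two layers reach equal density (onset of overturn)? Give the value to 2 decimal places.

Neutral buoyancy requires −α(T_deep − T_surf) + β(S_deep − S_surf′) = 0.
S_surf′ = S_deep − (α/β)·ΔT = 34.95 − (2.2 × 10⁻⁴/7.7 × 10⁻⁴)·(+0.5) = 34.8071 psu.
Increase required: 34.8071 − 34.44 = 0.3671 psu.

0.37 psu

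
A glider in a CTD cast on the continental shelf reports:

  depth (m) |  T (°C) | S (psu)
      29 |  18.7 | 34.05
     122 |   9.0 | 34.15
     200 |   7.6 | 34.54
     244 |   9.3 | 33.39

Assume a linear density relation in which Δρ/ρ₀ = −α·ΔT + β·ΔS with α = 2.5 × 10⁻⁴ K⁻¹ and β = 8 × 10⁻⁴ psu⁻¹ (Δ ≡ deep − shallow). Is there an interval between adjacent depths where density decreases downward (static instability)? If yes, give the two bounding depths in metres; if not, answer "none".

200–244 m

Evaluate Δρ/ρ₀ = −αΔT + βΔS across each adjacent pair:
  29–122 m: −αΔT+βΔS = −(2.5 × 10⁻⁴)(-9.7)+(8 × 10⁻⁴)(+0.10) = 2.5 × 10⁻³ → stable
  122–200 m: −αΔT+βΔS = −(2.5 × 10⁻⁴)(-1.4)+(8 × 10⁻⁴)(+0.39) = 6.6 × 10⁻⁴ → stable
  200–244 m: −αΔT+βΔS = −(2.5 × 10⁻⁴)(+1.7)+(8 × 10⁻⁴)(-1.15) = -1.3 × 10⁻³ → UNSTABLE
The 200–244 m interval has Δρ < 0: lighter water underlies denser water.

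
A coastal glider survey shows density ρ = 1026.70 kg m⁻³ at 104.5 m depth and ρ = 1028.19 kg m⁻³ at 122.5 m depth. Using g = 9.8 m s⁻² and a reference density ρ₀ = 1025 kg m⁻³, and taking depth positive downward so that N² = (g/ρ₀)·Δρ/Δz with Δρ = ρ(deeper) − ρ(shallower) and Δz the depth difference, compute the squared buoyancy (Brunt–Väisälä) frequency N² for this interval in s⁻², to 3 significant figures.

Δρ = 1028.19 − 1026.70 = 1.49 kg m⁻³ over Δz = 122.5 − 104.5 = 18 m.
N² = (9.8/1025) × (1.49/18) = 7.9144 × 10⁻⁴ s⁻² ≈ 7.91 × 10⁻⁴ s⁻².

7.91 × 10⁻⁴ s⁻²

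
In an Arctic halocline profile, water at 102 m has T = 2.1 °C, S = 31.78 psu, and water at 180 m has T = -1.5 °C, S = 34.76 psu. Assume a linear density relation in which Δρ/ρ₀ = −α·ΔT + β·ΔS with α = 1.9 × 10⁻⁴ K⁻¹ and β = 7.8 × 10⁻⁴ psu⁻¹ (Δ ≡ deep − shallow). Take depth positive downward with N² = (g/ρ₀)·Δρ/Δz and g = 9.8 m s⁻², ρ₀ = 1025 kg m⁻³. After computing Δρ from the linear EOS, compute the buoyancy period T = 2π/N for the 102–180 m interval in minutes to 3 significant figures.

ΔT = -3.6 K, ΔS = +2.98 psu (deep − shallow).
Δρ/ρ₀ = −αΔT + βΔS = 6.84 × 10⁻⁴ + 2.3244 × 10⁻³ = 3.0084 × 10⁻³, so Δρ ≈ 3.084 kg m⁻³.
N² = (g/ρ₀)·Δρ/Δz = g·(Δρ/ρ₀)/Δz = 9.8 × 3.0084 × 10⁻³ / 78 = 3.7798 × 10⁻⁴ s⁻².
N = √(3.7798 × 10⁻⁴) = 0.019442 rad s⁻¹ → T = 2π/N = 323.18 s = 5.3863 min ≈ 5.39 min.

5.39 min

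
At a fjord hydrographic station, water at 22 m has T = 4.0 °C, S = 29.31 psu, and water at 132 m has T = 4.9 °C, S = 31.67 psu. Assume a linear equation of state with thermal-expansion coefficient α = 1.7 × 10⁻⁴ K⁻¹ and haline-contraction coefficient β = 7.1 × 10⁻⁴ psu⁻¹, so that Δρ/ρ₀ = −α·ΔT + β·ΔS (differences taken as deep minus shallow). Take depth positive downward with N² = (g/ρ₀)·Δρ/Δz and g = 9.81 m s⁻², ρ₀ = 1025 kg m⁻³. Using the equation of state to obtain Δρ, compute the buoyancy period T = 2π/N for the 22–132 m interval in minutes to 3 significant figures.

8.99 min

ΔT = +0.9 K, ΔS = +2.36 psu (deep − shallow).
Δρ/ρ₀ = −αΔT + βΔS = -1.53 × 10⁻⁴ + 1.6756 × 10⁻³ = 1.5226 × 10⁻³, so Δρ ≈ 1.561 kg m⁻³.
N² = (g/ρ₀)·Δρ/Δz = g·(Δρ/ρ₀)/Δz = 9.81 × 1.5226 × 10⁻³ / 110 = 1.3579 × 10⁻⁴ s⁻².
N = √(1.3579 × 10⁻⁴) = 0.011653 rad s⁻¹ → T = 2π/N = 539.19 s = 8.9865 min ≈ 8.99 min.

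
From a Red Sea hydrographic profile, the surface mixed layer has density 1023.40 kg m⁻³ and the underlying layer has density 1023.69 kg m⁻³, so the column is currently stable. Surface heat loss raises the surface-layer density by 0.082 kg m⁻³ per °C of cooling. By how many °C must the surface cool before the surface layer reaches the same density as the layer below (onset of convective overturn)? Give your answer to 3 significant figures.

Density deficit of the surface layer: 1023.69 − 1023.40 = 0.29 kg m⁻³.
Required change = 0.29 / 0.082 = 3.54 °C.

3.54 °C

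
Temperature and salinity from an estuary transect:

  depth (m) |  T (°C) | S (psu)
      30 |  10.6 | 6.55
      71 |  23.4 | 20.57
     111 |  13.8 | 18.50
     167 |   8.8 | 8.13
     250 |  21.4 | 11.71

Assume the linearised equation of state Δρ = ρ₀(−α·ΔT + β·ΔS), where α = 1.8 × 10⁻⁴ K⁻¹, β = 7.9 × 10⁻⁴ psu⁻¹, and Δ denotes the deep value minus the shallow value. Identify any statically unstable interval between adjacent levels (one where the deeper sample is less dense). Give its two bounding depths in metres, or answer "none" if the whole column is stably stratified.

111–167 m

Evaluate Δρ/ρ₀ = −αΔT + βΔS across each adjacent pair:
  30–71 m: −αΔT+βΔS = −(1.8 × 10⁻⁴)(+12.8)+(7.9 × 10⁻⁴)(+14.02) = 8.8 × 10⁻³ → stable
  71–111 m: −αΔT+βΔS = −(1.8 × 10⁻⁴)(-9.6)+(7.9 × 10⁻⁴)(-2.07) = 9.3 × 10⁻⁵ → stable
  111–167 m: −αΔT+βΔS = −(1.8 × 10⁻⁴)(-5.0)+(7.9 × 10⁻⁴)(-10.37) = -7.3 × 10⁻³ → UNSTABLE
  167–250 m: −αΔT+βΔS = −(1.8 × 10⁻⁴)(+12.6)+(7.9 × 10⁻⁴)(+3.58) = 5.6 × 10⁻⁴ → stable
The 111–167 m interval has Δρ < 0: lighter water underlies denser water.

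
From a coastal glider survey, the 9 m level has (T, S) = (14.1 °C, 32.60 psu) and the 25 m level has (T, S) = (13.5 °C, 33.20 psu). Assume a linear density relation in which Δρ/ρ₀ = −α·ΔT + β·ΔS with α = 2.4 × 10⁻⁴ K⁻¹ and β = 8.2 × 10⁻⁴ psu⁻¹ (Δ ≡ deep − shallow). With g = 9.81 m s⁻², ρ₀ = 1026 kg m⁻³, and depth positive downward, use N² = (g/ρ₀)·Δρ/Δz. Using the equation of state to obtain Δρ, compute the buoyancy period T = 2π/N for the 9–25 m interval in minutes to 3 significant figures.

ΔT = -0.6 K, ΔS = +0.60 psu (deep − shallow).
Δρ/ρ₀ = −αΔT + βΔS = 1.44 × 10⁻⁴ + 4.92 × 10⁻⁴ = 6.36 × 10⁻⁴, so Δρ ≈ 0.6525 kg m⁻³.
N² = (g/ρ₀)·Δρ/Δz = g·(Δρ/ρ₀)/Δz = 9.81 × 6.36 × 10⁻⁴ / 16 = 3.8995 × 10⁻⁴ s⁻².
N = √(3.8995 × 10⁻⁴) = 0.019747 rad s⁻¹ → T = 2π/N = 318.18 s = 5.3030 min ≈ 5.30 min.

5.30 min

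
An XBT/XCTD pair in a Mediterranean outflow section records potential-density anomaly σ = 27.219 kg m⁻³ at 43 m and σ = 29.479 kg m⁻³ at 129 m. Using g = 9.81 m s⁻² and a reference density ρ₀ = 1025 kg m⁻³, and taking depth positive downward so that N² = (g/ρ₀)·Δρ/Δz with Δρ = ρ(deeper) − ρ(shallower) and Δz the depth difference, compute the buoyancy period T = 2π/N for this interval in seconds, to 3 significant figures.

396 s

Δρ = 1029.479 − 1027.219 = 2.260 kg m⁻³ over Δz = 129 − 43 = 86 m.
N² = (9.81/1025) × (2.260/86) = 2.5151 × 10⁻⁴ s⁻².
N = √(2.5151 × 10⁻⁴) = 0.015859 rad s⁻¹, so T = 2π/N = 396.19 s ≈ 396 s.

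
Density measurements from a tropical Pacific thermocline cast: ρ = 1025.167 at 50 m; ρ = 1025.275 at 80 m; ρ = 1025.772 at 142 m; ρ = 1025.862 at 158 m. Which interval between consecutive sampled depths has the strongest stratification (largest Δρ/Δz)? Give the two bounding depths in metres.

80–142 m

Compute the density gradient over each adjacent pair:
  50–80 m: Δρ/Δz = 0.108/30 = 3.6 × 10⁻³ kg m⁻⁴
  80–142 m: Δρ/Δz = 0.497/62 = 8.0 × 10⁻³ kg m⁻⁴
  142–158 m: Δρ/Δz = 0.090/16 = 5.6 × 10⁻³ kg m⁻⁴
The largest gradient is in the 80–142 m interval — the pycnocline.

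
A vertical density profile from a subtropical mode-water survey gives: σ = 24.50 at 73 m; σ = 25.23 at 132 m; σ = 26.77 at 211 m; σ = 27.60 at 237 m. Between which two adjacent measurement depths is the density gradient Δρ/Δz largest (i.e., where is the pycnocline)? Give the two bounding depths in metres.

211–237 m

Compute the density gradient over each adjacent pair:
  73–132 m: Δρ/Δz = 0.73/59 = 0.012 kg m⁻⁴
  132–211 m: Δρ/Δz = 1.54/79 = 0.019 kg m⁻⁴
  211–237 m: Δρ/Δz = 0.83/26 = 0.032 kg m⁻⁴
The largest gradient is in the 211–237 m interval — the pycnocline.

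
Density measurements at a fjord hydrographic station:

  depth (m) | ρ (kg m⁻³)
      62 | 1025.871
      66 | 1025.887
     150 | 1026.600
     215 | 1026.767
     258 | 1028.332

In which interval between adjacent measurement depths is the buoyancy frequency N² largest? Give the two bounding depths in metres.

215–258 m

Compute the density gradient over each adjacent pair:
  62–66 m: Δρ/Δz = 0.016/4 = 4.0 × 10⁻³ kg m⁻⁴
  66–150 m: Δρ/Δz = 0.713/84 = 8.5 × 10⁻³ kg m⁻⁴
  150–215 m: Δρ/Δz = 0.167/65 = 2.6 × 10⁻³ kg m⁻⁴
  215–258 m: Δρ/Δz = 1.565/43 = 0.036 kg m⁻⁴
The largest gradient is in the 215–258 m interval — the pycnocline.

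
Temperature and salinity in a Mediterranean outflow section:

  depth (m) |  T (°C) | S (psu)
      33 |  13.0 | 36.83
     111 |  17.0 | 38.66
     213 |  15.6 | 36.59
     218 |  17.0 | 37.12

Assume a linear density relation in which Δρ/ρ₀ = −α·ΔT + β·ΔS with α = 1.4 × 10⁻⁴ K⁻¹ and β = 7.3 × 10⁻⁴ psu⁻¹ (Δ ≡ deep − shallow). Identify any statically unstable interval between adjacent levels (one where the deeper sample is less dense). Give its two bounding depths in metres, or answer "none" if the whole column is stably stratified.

Evaluate Δρ/ρ₀ = −αΔT + βΔS across each adjacent pair:
  33–111 m: −αΔT+βΔS = −(1.4 × 10⁻⁴)(+4.0)+(7.3 × 10⁻⁴)(+1.83) = 7.8 × 10⁻⁴ → stable
  111–213 m: −αΔT+βΔS = −(1.4 × 10⁻⁴)(-1.4)+(7.3 × 10⁻⁴)(-2.07) = -1.3 × 10⁻³ → UNSTABLE
  213–218 m: −αΔT+βΔS = −(1.4 × 10⁻⁴)(+1.4)+(7.3 × 10⁻⁴)(+0.53) = 1.9 × 10⁻⁴ → stable
The 111–213 m interval has Δρ < 0: lighter water underlies denser water.

111–213 m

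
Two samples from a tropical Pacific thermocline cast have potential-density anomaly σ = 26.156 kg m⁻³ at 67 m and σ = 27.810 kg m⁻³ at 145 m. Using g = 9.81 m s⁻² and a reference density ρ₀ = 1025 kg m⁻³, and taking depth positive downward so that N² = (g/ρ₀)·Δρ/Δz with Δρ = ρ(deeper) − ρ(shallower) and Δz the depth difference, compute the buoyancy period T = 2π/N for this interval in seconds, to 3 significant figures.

441 s

Δρ = 1027.810 − 1026.156 = 1.654 kg m⁻³ over Δz = 145 − 67 = 78 m.
N² = (9.81/1025) × (1.654/78) = 2.0295 × 10⁻⁴ s⁻².
N = √(2.0295 × 10⁻⁴) = 0.014246 rad s⁻¹, so T = 2π/N = 441.05 s ≈ 441 s.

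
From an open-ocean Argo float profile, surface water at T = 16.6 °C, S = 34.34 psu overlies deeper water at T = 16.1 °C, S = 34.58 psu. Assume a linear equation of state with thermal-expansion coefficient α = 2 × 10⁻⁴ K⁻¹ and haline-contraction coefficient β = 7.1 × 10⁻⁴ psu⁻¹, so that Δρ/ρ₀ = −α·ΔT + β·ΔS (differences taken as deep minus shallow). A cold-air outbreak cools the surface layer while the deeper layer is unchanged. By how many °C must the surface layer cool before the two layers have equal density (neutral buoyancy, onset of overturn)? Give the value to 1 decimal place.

Neutral buoyancy requires Δρ = 0, i.e. −α(T_deep − T_surf′) + β(S_deep − S_surf) = 0.
T_surf′ = T_deep − (β/α)·ΔS = 16.1 − (7.1 × 10⁻⁴/2 × 10⁻⁴)·(+0.24) = 15.248 °C.
Cooling required: 16.6 − (15.248) = 1.352 °C.

1.4 °C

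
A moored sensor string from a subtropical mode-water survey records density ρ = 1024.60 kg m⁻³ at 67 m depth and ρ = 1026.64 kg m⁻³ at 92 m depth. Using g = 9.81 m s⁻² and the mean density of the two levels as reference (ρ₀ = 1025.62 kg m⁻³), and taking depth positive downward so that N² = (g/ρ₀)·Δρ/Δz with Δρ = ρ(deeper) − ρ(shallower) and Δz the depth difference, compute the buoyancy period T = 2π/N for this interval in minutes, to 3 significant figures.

3.75 min

Δρ = 1026.64 − 1024.60 = 2.04 kg m⁻³ over Δz = 92 − 67 = 25 m.
N² = (9.81/1025.62) × (2.04/25) = 7.8050 × 10⁻⁴ s⁻².
N = √(7.8050 × 10⁻⁴) = 0.027937 rad s⁻¹, so T = 2π/N = 224.91 s = 3.7485 min ≈ 3.75 min.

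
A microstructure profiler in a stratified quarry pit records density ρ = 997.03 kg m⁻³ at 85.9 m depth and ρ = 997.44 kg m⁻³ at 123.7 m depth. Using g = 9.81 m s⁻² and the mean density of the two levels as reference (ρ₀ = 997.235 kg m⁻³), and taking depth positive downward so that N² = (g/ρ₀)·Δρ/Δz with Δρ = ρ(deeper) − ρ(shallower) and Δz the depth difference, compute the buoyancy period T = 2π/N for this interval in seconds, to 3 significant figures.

608 s

Δρ = 997.44 − 997.03 = 0.41 kg m⁻³ over Δz = 123.7 − 85.9 = 37.8 m.
N² = (9.81/997.235) × (0.41/37.8) = 1.0670 × 10⁻⁴ s⁻².
N = √(1.0670 × 10⁻⁴) = 0.010330 rad s⁻¹, so T = 2π/N = 608.25 s ≈ 608 s.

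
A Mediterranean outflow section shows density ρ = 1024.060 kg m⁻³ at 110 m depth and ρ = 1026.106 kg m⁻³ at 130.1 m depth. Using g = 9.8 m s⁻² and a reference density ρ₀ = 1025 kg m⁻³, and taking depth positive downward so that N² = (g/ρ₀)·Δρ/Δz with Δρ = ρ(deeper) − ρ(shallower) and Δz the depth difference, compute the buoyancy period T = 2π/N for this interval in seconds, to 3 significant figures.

201 s

Δρ = 1026.106 − 1024.060 = 2.046 kg m⁻³ over Δz = 130.1 − 110 = 20.1 m.
N² = (9.8/1025) × (2.046/20.1) = 9.7322 × 10⁻⁴ s⁻².
N = √(9.7322 × 10⁻⁴) = 0.031196 rad s⁻¹, so T = 2π/N = 201.41 s ≈ 201 s.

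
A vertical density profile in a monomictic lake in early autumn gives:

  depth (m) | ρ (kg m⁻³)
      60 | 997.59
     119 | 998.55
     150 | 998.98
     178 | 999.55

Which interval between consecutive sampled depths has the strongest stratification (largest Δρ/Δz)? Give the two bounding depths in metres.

150–178 m

Compute the density gradient over each adjacent pair:
  60–119 m: Δρ/Δz = 0.96/59 = 0.016 kg m⁻⁴
  119–150 m: Δρ/Δz = 0.43/31 = 0.014 kg m⁻⁴
  150–178 m: Δρ/Δz = 0.57/28 = 0.020 kg m⁻⁴
The largest gradient is in the 150–178 m interval — the pycnocline.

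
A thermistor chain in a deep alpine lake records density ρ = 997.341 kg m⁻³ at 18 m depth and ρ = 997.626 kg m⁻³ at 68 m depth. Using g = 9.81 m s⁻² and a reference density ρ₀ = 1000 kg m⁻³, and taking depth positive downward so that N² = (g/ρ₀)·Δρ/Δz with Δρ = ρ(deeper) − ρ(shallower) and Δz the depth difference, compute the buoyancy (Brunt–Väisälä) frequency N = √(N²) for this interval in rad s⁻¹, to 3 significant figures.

Δρ = 997.626 − 997.341 = 0.285 kg m⁻³ over Δz = 68 − 18 = 50 m.
N² = (9.81/1000) × (0.285/50) = 5.5917 × 10⁻⁵ s⁻².
N = √(5.5917 × 10⁻⁵) = 7.4778 × 10⁻³ rad s⁻¹ ≈ 7.48 × 10⁻³ rad s⁻¹.
N² > 0, so the interval is statically stable.

7.48 × 10⁻³ rad s⁻¹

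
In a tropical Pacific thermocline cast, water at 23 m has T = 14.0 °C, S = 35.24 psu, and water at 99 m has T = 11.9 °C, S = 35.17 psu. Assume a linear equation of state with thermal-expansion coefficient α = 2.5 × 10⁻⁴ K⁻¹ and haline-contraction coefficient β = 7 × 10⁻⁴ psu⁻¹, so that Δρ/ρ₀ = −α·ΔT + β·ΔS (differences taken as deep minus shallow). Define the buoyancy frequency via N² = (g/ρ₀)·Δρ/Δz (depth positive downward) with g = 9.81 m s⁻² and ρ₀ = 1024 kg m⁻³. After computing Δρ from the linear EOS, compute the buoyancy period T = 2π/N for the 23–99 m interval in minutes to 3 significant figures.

13.4 min

ΔT = -2.1 K, ΔS = -0.07 psu (deep − shallow).
Δρ/ρ₀ = −αΔT + βΔS = 5.25 × 10⁻⁴ − 4.90 × 10⁻⁵ = 4.76 × 10⁻⁴, so Δρ ≈ 0.4874 kg m⁻³.
N² = (g/ρ₀)·Δρ/Δz = g·(Δρ/ρ₀)/Δz = 9.81 × 4.76 × 10⁻⁴ / 76 = 6.1442 × 10⁻⁵ s⁻².
N = √(6.1442 × 10⁻⁵) = 7.8385 × 10⁻³ rad s⁻¹ → T = 2π/N = 801.58 s = 13.360 min ≈ 13.4 min.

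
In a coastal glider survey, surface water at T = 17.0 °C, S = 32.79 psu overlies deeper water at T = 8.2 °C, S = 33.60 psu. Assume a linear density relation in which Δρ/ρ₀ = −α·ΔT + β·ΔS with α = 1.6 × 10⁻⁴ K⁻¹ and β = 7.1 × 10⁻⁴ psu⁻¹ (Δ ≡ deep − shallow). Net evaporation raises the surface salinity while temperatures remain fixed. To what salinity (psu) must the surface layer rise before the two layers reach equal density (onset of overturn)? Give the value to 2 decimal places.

Neutral buoyancy requires −α(T_deep − T_surf) + β(S_deep − S_surf′) = 0.
S_surf′ = S_deep − (α/β)·ΔT = 33.60 − (1.6 × 10⁻⁴/7.1 × 10⁻⁴)·(-8.8) = 35.5831 psu.
Increase required: 35.5831 − 32.79 = 2.7931 psu.

35.58 psu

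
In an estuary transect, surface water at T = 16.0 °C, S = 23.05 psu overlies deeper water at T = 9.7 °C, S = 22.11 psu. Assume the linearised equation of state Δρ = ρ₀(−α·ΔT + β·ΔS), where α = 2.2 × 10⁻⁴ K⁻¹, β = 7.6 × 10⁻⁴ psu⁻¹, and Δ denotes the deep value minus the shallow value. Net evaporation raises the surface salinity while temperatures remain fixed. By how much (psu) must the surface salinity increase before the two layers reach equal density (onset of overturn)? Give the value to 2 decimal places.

0.88 psu

Neutral buoyancy requires −α(T_deep − T_surf) + β(S_deep − S_surf′) = 0.
S_surf′ = S_deep − (α/β)·ΔT = 22.11 − (2.2 × 10⁻⁴/7.6 × 10⁻⁴)·(-6.3) = 23.9337 psu.
Increase required: 23.9337 − 23.05 = 0.8837 psu.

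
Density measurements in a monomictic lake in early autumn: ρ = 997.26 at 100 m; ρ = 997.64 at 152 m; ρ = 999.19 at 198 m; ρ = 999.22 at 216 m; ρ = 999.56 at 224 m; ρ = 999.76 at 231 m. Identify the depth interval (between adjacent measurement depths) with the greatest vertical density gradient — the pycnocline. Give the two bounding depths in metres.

Compute the density gradient over each adjacent pair:
  100–152 m: Δρ/Δz = 0.38/52 = 7.3 × 10⁻³ kg m⁻⁴
  152–198 m: Δρ/Δz = 1.55/46 = 0.034 kg m⁻⁴
  198–216 m: Δρ/Δz = 0.03/18 = 1.7 × 10⁻³ kg m⁻⁴
  216–224 m: Δρ/Δz = 0.34/8 = 0.043 kg m⁻⁴
  224–231 m: Δρ/Δz = 0.20/7 = 0.029 kg m⁻⁴
The largest gradient is in the 216–224 m interval — the pycnocline.

216–224 m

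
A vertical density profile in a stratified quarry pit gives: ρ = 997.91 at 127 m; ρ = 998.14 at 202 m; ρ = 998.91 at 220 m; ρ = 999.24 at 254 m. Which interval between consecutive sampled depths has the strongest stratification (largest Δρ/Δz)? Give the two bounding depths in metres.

202–220 m

Compute the density gradient over each adjacent pair:
  127–202 m: Δρ/Δz = 0.23/75 = 3.1 × 10⁻³ kg m⁻⁴
  202–220 m: Δρ/Δz = 0.77/18 = 0.043 kg m⁻⁴
  220–254 m: Δρ/Δz = 0.33/34 = 9.7 × 10⁻³ kg m⁻⁴
The largest gradient is in the 202–220 m interval — the pycnocline.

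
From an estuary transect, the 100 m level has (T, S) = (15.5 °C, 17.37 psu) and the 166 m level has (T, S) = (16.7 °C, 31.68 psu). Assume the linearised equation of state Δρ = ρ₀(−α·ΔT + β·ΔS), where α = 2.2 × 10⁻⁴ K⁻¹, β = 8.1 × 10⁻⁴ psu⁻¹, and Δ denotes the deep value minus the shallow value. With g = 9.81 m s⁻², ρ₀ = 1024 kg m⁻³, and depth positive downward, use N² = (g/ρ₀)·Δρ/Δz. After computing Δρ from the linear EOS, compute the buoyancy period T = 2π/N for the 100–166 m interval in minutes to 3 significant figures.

2.55 min

ΔT = +1.2 K, ΔS = +14.31 psu (deep − shallow).
Δρ/ρ₀ = −αΔT + βΔS = -2.64 × 10⁻⁴ + 0.0115911 = 0.0113271, so Δρ ≈ 11.60 kg m⁻³.
N² = (g/ρ₀)·Δρ/Δz = g·(Δρ/ρ₀)/Δz = 9.81 × 0.0113271 / 66 = 1.6836 × 10⁻³ s⁻².
N = √(1.6836 × 10⁻³) = 0.041032 rad s⁻¹ → T = 2π/N = 153.13 s = 2.5522 min ≈ 2.55 min.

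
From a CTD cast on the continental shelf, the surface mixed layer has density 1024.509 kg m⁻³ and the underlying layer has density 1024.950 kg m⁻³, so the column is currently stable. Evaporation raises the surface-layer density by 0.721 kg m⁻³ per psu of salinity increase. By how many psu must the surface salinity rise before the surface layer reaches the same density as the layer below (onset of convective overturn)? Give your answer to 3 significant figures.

Density deficit of the surface layer: 1024.950 − 1024.509 = 0.441 kg m⁻³.
Required change = 0.441 / 0.721 = 0.612 psu.

0.612 psu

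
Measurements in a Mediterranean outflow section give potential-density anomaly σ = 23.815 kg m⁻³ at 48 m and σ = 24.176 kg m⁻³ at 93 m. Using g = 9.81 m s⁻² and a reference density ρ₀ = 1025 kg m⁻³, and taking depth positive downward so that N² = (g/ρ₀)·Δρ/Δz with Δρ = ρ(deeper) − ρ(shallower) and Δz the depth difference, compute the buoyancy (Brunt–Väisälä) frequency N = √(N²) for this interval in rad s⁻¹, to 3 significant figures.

Δρ = 1024.176 − 1023.815 = 0.361 kg m⁻³ over Δz = 93 − 48 = 45 m.
N² = (9.81/1025) × (0.361/45) = 7.6779 × 10⁻⁵ s⁻².
N = √(7.6779 × 10⁻⁵) = 8.7624 × 10⁻³ rad s⁻¹ ≈ 8.76 × 10⁻³ rad s⁻¹.

8.76 × 10⁻³ rad s⁻¹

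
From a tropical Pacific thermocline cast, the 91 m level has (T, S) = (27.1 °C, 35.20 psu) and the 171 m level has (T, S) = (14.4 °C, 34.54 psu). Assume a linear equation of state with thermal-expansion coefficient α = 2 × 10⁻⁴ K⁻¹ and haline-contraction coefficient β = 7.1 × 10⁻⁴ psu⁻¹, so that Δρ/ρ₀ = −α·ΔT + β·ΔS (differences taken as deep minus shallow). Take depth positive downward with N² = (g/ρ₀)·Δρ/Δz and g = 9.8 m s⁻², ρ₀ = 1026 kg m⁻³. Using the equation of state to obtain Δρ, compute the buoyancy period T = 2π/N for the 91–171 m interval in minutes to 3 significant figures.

ΔT = -12.7 K, ΔS = -0.66 psu (deep − shallow).
Δρ/ρ₀ = −αΔT + βΔS = 2.54 × 10⁻³ − 4.686 × 10⁻⁴ = 2.0714 × 10⁻³, so Δρ ≈ 2.125 kg m⁻³.
N² = (g/ρ₀)·Δρ/Δz = g·(Δρ/ρ₀)/Δz = 9.8 × 2.0714 × 10⁻³ / 80 = 2.5375 × 10⁻⁴ s⁻².
N = √(2.5375 × 10⁻⁴) = 0.015930 rad s⁻¹ → T = 2π/N = 394.42 s = 6.5737 min ≈ 6.57 min.

6.57 min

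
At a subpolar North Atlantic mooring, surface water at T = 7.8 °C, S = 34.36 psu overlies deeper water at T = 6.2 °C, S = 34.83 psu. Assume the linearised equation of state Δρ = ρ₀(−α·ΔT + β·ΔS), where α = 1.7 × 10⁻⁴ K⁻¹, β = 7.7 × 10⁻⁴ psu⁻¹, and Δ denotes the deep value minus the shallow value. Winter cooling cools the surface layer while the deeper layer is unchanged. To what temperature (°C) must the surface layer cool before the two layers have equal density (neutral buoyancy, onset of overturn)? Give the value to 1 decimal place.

Neutral buoyancy requires Δρ = 0, i.e. −α(T_deep − T_surf′) + β(S_deep − S_surf) = 0.
T_surf′ = T_deep − (β/α)·ΔS = 6.2 − (7.7 × 10⁻⁴/1.7 × 10⁻⁴)·(+0.47) = 4.071 °C.
Cooling required: 7.8 − (4.071) = 3.729 °C.

4.1 °C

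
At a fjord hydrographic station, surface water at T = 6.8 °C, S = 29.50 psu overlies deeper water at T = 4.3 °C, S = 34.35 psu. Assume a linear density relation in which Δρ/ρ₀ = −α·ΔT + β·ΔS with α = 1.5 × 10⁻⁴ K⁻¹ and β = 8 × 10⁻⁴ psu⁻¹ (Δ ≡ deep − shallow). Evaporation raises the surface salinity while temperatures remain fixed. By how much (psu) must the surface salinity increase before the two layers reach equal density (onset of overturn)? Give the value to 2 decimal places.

Neutral buoyancy requires −α(T_deep − T_surf) + β(S_deep − S_surf′) = 0.
S_surf′ = S_deep − (α/β)·ΔT = 34.35 − (1.5 × 10⁻⁴/8 × 10⁻⁴)·(-2.5) = 34.8188 psu.
Increase required: 34.8188 − 29.50 = 5.3188 psu.

5.32 psu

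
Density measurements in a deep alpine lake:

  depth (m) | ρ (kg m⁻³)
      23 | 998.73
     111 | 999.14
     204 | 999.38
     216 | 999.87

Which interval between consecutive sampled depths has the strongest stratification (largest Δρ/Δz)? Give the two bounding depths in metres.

204–216 m

Compute the density gradient over each adjacent pair:
  23–111 m: Δρ/Δz = 0.41/88 = 4.7 × 10⁻³ kg m⁻⁴
  111–204 m: Δρ/Δz = 0.24/93 = 2.6 × 10⁻³ kg m⁻⁴
  204–216 m: Δρ/Δz = 0.49/12 = 0.041 kg m⁻⁴
The largest gradient is in the 204–216 m interval — the pycnocline.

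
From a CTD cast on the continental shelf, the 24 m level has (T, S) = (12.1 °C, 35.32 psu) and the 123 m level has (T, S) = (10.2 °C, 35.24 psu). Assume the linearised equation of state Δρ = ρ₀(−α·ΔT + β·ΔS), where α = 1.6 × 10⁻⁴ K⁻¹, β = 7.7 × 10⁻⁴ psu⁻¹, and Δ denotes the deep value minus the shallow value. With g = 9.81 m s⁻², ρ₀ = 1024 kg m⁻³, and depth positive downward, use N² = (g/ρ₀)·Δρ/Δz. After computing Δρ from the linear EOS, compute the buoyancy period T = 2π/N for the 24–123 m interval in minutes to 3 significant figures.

ΔT = -1.9 K, ΔS = -0.08 psu (deep − shallow).
Δρ/ρ₀ = −αΔT + βΔS = 3.04 × 10⁻⁴ − 6.16 × 10⁻⁵ = 2.424 × 10⁻⁴, so Δρ ≈ 0.2482 kg m⁻³.
N² = (g/ρ₀)·Δρ/Δz = g·(Δρ/ρ₀)/Δz = 9.81 × 2.424 × 10⁻⁴ / 99 = 2.4020 × 10⁻⁵ s⁻².
N = √(2.4020 × 10⁻⁵) = 4.9010 × 10⁻³ rad s⁻¹ → T = 2π/N = 1.2820 × 10³ s = 21.367 min ≈ 21.4 min.

21.4 min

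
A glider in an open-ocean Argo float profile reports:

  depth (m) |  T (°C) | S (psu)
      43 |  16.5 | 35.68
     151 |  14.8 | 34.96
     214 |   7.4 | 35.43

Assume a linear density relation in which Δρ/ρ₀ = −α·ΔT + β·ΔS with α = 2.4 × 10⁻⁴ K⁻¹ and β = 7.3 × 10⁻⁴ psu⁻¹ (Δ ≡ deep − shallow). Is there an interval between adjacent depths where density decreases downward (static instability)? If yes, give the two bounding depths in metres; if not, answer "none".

43–151 m

Evaluate Δρ/ρ₀ = −αΔT + βΔS across each adjacent pair:
  43–151 m: −αΔT+βΔS = −(2.4 × 10⁻⁴)(-1.7)+(7.3 × 10⁻⁴)(-0.72) = -1.2 × 10⁻⁴ → UNSTABLE
  151–214 m: −αΔT+βΔS = −(2.4 × 10⁻⁴)(-7.4)+(7.3 × 10⁻⁴)(+0.47) = 2.1 × 10⁻³ → stable
The 43–151 m interval has Δρ < 0: lighter water underlies denser water.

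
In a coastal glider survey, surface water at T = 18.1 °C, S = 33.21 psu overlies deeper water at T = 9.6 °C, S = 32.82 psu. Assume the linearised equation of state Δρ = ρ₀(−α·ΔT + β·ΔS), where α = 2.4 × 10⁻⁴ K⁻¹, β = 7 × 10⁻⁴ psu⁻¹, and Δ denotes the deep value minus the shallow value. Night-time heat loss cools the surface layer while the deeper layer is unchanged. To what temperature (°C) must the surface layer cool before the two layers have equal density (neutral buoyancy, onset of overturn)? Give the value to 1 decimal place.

10.7 °C

Neutral buoyancy requires Δρ = 0, i.e. −α(T_deep − T_surf′) + β(S_deep − S_surf) = 0.
T_surf′ = T_deep − (β/α)·ΔS = 9.6 − (7 × 10⁻⁴/2.4 × 10⁻⁴)·(-0.39) = 10.737 °C.
Cooling required: 18.1 − (10.737) = 7.363 °C.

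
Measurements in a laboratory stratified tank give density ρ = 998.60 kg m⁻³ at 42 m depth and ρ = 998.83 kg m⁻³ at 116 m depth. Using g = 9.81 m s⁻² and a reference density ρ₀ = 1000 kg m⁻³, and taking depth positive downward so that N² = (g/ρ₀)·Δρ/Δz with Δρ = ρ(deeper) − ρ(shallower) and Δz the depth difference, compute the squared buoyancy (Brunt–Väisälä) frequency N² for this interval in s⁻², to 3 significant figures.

3.05 × 10⁻⁵ s⁻²

Δρ = 998.83 − 998.60 = 0.23 kg m⁻³ over Δz = 116 − 42 = 74 m.
N² = (9.81/1000) × (0.23/74) = 3.0491 × 10⁻⁵ s⁻² ≈ 3.05 × 10⁻⁵ s⁻².
Since Δρ > 0 the layer is stably stratified.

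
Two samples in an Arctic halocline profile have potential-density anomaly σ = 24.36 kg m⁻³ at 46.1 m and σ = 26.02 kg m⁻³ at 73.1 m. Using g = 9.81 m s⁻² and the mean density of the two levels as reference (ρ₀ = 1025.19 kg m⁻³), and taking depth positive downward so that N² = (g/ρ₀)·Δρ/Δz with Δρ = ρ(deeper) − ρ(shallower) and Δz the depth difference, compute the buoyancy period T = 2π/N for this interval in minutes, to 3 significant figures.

4.32 min

Δρ = 1026.02 − 1024.36 = 1.66 kg m⁻³ over Δz = 73.1 − 46.1 = 27 m.
N² = (9.81/1025.19) × (1.66/27) = 5.8831 × 10⁻⁴ s⁻².
N = √(5.8831 × 10⁻⁴) = 0.024255 rad s⁻¹, so T = 2π/N = 259.05 s = 4.3175 min ≈ 4.32 min.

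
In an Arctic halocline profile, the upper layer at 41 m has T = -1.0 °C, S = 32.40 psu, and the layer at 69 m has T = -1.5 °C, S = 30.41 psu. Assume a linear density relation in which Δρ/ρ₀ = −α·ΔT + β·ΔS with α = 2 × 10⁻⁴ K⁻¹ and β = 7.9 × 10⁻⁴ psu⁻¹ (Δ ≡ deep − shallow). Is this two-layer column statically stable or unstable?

ΔT = -1.5 − -1.0 = -0.5 K and ΔS = 30.41 − 32.40 = -1.99 psu (deep − shallow).
−αΔT = 1.00 × 10⁻⁴; βΔS = -1.5721 × 10⁻³; sum Δρ/ρ₀ = -1.4721 × 10⁻³.
Δρ/ρ₀ < 0, so Δρ < 0: deeper water is lighter → statically unstable; the column would overturn.

unstable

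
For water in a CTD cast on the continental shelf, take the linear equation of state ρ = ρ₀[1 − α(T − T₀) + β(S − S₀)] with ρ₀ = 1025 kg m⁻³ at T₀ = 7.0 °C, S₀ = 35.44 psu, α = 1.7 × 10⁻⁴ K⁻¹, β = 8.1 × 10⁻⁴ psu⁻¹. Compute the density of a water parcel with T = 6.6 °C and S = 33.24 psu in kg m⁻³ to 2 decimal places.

T − T₀ = -0.4 K, S − S₀ = -2.20 psu.
Bracket = 1 − α·(-0.4) + β·(-2.20) = 1 + (-1.714 × 10⁻³) = 0.9982860.
ρ = 1025 × 0.9982860 = 1023.24 kg m⁻³.

1023.24 kg m⁻³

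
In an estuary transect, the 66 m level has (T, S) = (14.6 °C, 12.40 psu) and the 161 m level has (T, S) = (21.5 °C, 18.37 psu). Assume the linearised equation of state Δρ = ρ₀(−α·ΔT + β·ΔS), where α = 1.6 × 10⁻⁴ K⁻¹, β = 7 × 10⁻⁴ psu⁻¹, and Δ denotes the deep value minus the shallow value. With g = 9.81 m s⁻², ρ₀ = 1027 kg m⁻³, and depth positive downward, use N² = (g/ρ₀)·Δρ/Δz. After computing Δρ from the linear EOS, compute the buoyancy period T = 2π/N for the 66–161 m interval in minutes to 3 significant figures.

5.88 min

ΔT = +6.9 K, ΔS = +5.97 psu (deep − shallow).
Δρ/ρ₀ = −αΔT + βΔS = -1.104 × 10⁻³ + 4.179 × 10⁻³ = 3.075 × 10⁻³, so Δρ ≈ 3.158 kg m⁻³.
N² = (g/ρ₀)·Δρ/Δz = g·(Δρ/ρ₀)/Δz = 9.81 × 3.075 × 10⁻³ / 95 = 3.1753 × 10⁻⁴ s⁻².
N = √(3.1753 × 10⁻⁴) = 0.017819 rad s⁻¹ → T = 2π/N = 352.61 s = 5.8768 min ≈ 5.88 min.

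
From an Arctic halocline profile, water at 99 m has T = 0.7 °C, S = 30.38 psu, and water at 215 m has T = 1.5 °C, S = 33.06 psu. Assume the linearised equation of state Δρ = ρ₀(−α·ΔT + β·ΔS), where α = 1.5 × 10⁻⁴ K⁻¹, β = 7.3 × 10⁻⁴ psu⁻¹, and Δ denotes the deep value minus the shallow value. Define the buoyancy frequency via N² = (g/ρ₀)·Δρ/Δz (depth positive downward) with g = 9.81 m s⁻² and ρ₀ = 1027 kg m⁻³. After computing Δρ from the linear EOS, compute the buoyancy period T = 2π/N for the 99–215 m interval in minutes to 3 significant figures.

8.40 min

ΔT = +0.8 K, ΔS = +2.68 psu (deep − shallow).
Δρ/ρ₀ = −αΔT + βΔS = -1.20 × 10⁻⁴ + 1.9564 × 10⁻³ = 1.8364 × 10⁻³, so Δρ ≈ 1.886 kg m⁻³.
N² = (g/ρ₀)·Δρ/Δz = g·(Δρ/ρ₀)/Δz = 9.81 × 1.8364 × 10⁻³ / 116 = 1.5530 × 10⁻⁴ s⁻².
N = √(1.5530 × 10⁻⁴) = 0.012462 rad s⁻¹ → T = 2π/N = 504.19 s = 8.4032 min ≈ 8.40 min.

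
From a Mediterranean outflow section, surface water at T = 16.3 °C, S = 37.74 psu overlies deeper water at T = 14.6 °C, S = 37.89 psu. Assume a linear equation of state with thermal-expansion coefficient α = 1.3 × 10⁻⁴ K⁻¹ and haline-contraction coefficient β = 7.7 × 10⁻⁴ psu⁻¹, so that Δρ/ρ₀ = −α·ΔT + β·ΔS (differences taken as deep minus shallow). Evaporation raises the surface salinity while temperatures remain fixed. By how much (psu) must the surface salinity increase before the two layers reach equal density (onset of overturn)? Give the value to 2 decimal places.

Neutral buoyancy requires −α(T_deep − T_surf) + β(S_deep − S_surf′) = 0.
S_surf′ = S_deep − (α/β)·ΔT = 37.89 − (1.3 × 10⁻⁴/7.7 × 10⁻⁴)·(-1.7) = 38.1770 psu.
Increase required: 38.1770 − 37.74 = 0.4370 psu.

0.44 psu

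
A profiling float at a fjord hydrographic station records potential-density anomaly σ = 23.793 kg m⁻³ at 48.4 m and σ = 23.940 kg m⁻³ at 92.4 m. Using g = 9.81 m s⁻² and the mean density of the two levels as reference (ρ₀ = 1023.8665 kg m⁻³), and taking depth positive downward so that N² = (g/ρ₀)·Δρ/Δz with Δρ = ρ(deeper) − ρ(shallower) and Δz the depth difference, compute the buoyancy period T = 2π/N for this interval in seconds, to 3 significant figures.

1.11 × 10³ s

Δρ = 1023.940 − 1023.793 = 0.147 kg m⁻³ over Δz = 92.4 − 48.4 = 44 m.
N² = (9.81/1023.8665) × (0.147/44) = 3.2010 × 10⁻⁵ s⁻².
N = √(3.2010 × 10⁻⁵) = 5.6577 × 10⁻³ rad s⁻¹, so T = 2π/N = 1.1106 × 10³ s ≈ 1.11 × 10³ s.
A positive N² confirms static stability across the interval.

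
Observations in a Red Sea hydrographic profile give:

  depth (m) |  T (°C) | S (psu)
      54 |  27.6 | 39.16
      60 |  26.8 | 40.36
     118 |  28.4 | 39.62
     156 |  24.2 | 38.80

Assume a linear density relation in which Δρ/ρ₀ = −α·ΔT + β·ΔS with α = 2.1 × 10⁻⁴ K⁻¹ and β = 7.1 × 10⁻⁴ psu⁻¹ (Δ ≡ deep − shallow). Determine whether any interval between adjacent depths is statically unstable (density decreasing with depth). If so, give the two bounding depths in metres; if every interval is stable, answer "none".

60–118 m

Evaluate Δρ/ρ₀ = −αΔT + βΔS across each adjacent pair:
  54–60 m: −αΔT+βΔS = −(2.1 × 10⁻⁴)(-0.8)+(7.1 × 10⁻⁴)(+1.20) = 1.0 × 10⁻³ → stable
  60–118 m: −αΔT+βΔS = −(2.1 × 10⁻⁴)(+1.6)+(7.1 × 10⁻⁴)(-0.74) = -8.6 × 10⁻⁴ → UNSTABLE
  118–156 m: −αΔT+βΔS = −(2.1 × 10⁻⁴)(-4.2)+(7.1 × 10⁻⁴)(-0.82) = 3.0 × 10⁻⁴ → stable
The 60–118 m interval has Δρ < 0: lighter water underlies denser water.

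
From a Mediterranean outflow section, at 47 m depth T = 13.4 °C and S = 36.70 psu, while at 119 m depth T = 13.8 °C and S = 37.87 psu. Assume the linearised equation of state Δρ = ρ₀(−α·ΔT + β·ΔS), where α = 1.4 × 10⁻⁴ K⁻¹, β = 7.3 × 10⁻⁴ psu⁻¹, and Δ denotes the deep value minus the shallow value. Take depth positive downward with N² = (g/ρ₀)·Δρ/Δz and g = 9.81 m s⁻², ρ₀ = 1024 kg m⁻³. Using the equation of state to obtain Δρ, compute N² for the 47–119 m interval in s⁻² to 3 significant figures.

1.09 × 10⁻⁴ s⁻²

ΔT = +0.4 K, ΔS = +1.17 psu (deep − shallow).
Δρ/ρ₀ = −αΔT + βΔS = -5.60 × 10⁻⁵ + 8.541 × 10⁻⁴ = 7.981 × 10⁻⁴, so Δρ ≈ 0.8173 kg m⁻³.
N² = (g/ρ₀)·Δρ/Δz = g·(Δρ/ρ₀)/Δz = 9.81 × 7.981 × 10⁻⁴ / 72 = 1.0874 × 10⁻⁴ s⁻² ≈ 1.09 × 10⁻⁴ s⁻².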